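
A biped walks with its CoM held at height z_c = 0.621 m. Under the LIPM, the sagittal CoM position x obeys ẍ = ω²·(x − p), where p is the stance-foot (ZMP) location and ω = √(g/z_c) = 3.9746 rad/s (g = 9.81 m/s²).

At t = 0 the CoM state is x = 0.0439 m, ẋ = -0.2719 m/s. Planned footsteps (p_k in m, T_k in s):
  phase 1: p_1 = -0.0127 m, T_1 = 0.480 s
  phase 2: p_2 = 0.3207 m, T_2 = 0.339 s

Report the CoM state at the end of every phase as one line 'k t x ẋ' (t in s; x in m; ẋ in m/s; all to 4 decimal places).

phase 1: p=-0.0127, T=0.480, ωT=1.907808, cosh=3.443354, sinh=3.294948; start (x,ẋ)=(0.043900, -0.271900) → end (x,ẋ)=(-0.043212, -0.195009)
phase 2: p=0.3207, T=0.339, ωT=1.347389, cosh=2.053643, sinh=1.793725; start (x,ẋ)=(-0.043212, -0.195009) → end (x,ẋ)=(-0.514651, -2.994928)

1 0.4800 -0.0432 -0.1950
2 0.8190 -0.5147 -2.9949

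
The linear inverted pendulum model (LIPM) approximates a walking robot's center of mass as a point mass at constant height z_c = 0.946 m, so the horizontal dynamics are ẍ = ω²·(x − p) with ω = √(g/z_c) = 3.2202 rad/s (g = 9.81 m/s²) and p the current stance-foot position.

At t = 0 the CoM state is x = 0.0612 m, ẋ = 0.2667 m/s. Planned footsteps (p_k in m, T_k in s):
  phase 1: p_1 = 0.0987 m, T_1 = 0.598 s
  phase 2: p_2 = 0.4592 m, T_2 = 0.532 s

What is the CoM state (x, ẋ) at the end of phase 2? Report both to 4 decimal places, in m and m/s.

phase 1: p=0.0987, T=0.598, ωT=1.925680, cosh=3.502793, sinh=3.357016; start (x,ẋ)=(0.061200, 0.266700) → end (x,ẋ)=(0.245377, 0.528810)
phase 2: p=0.4592, T=0.532, ωT=1.713146, cosh=2.863341, sinh=2.683044; start (x,ẋ)=(0.245377, 0.528810) → end (x,ẋ)=(0.287550, -0.333258)

x = 0.2876, ẋ = -0.3333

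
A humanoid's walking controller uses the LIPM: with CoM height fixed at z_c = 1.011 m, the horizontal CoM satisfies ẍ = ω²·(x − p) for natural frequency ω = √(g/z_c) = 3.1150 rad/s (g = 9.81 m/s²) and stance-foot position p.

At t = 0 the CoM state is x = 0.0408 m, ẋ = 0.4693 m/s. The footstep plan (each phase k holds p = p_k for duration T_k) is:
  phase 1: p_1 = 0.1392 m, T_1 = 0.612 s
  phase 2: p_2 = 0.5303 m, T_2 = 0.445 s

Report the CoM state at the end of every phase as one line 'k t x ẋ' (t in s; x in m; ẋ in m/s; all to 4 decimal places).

1 0.6120 0.2965 0.6053
2 1.0570 0.3978 -0.0792

phase 1: p=0.1392, T=0.612, ωT=1.906380, cosh=3.438652, sinh=3.290035; start (x,ẋ)=(0.040800, 0.469300) → end (x,ẋ)=(0.296507, 0.605311)
phase 2: p=0.5303, T=0.445, ωT=1.386175, cosh=2.124776, sinh=1.874746; start (x,ẋ)=(0.296507, 0.605311) → end (x,ẋ)=(0.397846, -0.079162)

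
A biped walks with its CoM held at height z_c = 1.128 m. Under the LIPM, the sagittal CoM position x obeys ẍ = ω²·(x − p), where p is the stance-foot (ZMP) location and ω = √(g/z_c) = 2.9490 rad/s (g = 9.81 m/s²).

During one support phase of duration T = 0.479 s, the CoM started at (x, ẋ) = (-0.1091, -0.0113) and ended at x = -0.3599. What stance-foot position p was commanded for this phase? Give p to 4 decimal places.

p = 0.0980

ωT = 2.9490·0.479 = 1.412571; cosh(ωT) = 2.175008, sinh(ωT) = 1.931492
x(T) = p + (x₀−p)·cosh(ωT) + (ẋ₀/ω)·sinh(ωT) ⇒ p·(1 − cosh) = x(T) − x₀·cosh − (ẋ₀/ω)·sinh
numerator   = -0.3599 − (-0.1091)·2.175008 − (-0.0113/2.9490)·1.931492 = -0.115206
denominator = 1 − 2.175008 = -1.175008
p = -0.115206 / -1.175008 = 0.0980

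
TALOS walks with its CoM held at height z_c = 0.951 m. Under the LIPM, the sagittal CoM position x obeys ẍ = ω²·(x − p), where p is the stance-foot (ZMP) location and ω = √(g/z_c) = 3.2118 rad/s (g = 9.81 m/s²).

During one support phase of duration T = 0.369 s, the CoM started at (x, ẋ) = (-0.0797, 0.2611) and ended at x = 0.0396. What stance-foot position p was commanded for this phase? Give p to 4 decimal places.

p = -0.0781

ωT = 3.2118·0.369 = 1.185154; cosh(ωT) = 1.788445, sinh(ωT) = 1.482746
x(T) = p + (x₀−p)·cosh(ωT) + (ẋ₀/ω)·sinh(ωT) ⇒ p·(1 − cosh) = x(T) − x₀·cosh − (ẋ₀/ω)·sinh
numerator   = 0.0396 − (-0.0797)·1.788445 − (0.2611/3.2118)·1.482746 = 0.061601
denominator = 1 − 1.788445 = -0.788445
p = 0.061601 / -0.788445 = -0.0781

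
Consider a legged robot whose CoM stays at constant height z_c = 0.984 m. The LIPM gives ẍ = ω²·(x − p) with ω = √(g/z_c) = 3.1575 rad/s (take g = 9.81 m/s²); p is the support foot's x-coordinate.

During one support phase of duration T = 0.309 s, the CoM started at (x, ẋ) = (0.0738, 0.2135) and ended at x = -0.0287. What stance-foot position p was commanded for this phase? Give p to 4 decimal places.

ωT = 3.1575·0.309 = 0.975668; cosh(ωT) = 1.514939, sinh(ωT) = 1.137998
x(T) = p + (x₀−p)·cosh(ωT) + (ẋ₀/ω)·sinh(ωT) ⇒ p·(1 − cosh) = x(T) − x₀·cosh − (ẋ₀/ω)·sinh
numerator   = -0.0287 − (0.0738)·1.514939 − (0.2135/3.1575)·1.137998 = -0.217450
denominator = 1 − 1.514939 = -0.514939
p = -0.217450 / -0.514939 = 0.4223

p = 0.4223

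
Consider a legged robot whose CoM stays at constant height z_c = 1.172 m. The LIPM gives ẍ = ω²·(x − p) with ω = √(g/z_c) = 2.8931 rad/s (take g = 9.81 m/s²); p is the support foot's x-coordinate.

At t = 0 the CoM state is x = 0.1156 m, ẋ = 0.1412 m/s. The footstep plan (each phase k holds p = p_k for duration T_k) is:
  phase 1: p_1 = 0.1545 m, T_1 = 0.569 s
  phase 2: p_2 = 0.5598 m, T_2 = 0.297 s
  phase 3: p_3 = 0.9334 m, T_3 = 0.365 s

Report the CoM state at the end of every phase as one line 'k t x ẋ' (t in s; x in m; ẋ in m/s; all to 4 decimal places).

phase 1: p=0.1545, T=0.569, ωT=1.646174, cosh=2.689941, sinh=2.497155; start (x,ẋ)=(0.115600, 0.141200) → end (x,ẋ)=(0.171737, 0.098786)
phase 2: p=0.5598, T=0.297, ωT=0.859251, cosh=1.392435, sinh=0.968956; start (x,ẋ)=(0.171737, 0.098786) → end (x,ẋ)=(0.052533, -0.950299)
phase 3: p=0.9334, T=0.365, ωT=1.055981, cosh=1.611323, sinh=1.263472; start (x,ẋ)=(0.052533, -0.950299) → end (x,ẋ)=(-0.900976, -4.751118)

1 0.5690 0.1717 0.0988
2 0.8660 0.0525 -0.9503
3 1.2310 -0.9010 -4.7511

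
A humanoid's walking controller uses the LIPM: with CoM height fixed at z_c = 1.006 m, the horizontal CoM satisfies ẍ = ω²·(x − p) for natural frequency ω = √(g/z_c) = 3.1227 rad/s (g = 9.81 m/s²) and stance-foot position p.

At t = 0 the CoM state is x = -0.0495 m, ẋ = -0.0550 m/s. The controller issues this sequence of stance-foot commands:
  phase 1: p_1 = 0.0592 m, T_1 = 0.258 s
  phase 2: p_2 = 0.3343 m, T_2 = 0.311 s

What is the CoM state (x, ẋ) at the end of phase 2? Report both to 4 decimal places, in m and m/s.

x = -0.4621, ẋ = -2.1134

phase 1: p=0.0592, T=0.258, ωT=0.805657, cosh=1.342480, sinh=0.895686; start (x,ẋ)=(-0.049500, -0.055000) → end (x,ẋ)=(-0.102503, -0.377866)
phase 2: p=0.3343, T=0.311, ωT=0.971160, cosh=1.509825, sinh=1.131181; start (x,ẋ)=(-0.102503, -0.377866) → end (x,ẋ)=(-0.462076, -2.113448)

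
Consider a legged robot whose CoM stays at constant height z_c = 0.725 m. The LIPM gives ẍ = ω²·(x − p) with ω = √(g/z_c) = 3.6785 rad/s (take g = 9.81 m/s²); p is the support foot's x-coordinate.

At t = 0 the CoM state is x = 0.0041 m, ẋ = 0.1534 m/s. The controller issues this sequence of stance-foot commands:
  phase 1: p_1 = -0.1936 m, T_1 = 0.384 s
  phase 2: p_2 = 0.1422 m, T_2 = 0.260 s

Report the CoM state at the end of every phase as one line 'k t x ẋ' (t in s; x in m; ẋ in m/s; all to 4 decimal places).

phase 1: p=-0.1936, T=0.384, ωT=1.412544, cosh=2.174956, sinh=1.931433; start (x,ẋ)=(0.004100, 0.153400) → end (x,ẋ)=(0.316933, 1.738252)
phase 2: p=0.1422, T=0.260, ωT=0.956410, cosh=1.493304, sinh=1.109034; start (x,ẋ)=(0.316933, 1.738252) → end (x,ẋ)=(0.927196, 3.308576)

1 0.3840 0.3169 1.7383
2 0.6440 0.9272 3.3086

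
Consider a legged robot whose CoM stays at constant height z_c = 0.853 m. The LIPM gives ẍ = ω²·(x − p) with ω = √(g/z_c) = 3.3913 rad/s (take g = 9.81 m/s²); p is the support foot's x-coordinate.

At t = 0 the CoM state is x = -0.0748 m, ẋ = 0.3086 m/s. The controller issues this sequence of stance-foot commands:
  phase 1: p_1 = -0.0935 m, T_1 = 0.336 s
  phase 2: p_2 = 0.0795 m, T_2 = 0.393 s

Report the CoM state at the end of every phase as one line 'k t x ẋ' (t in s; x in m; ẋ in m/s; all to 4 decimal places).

1 0.3360 0.0663 0.6205
2 0.7290 0.3756 1.1795

phase 1: p=-0.0935, T=0.336, ωT=1.139477, cosh=1.722560, sinh=1.402573; start (x,ẋ)=(-0.074800, 0.308600) → end (x,ẋ)=(0.066343, 0.620529)
phase 2: p=0.0795, T=0.393, ωT=1.332781, cosh=2.027658, sinh=1.763915; start (x,ẋ)=(0.066343, 0.620529) → end (x,ẋ)=(0.375577, 1.179514)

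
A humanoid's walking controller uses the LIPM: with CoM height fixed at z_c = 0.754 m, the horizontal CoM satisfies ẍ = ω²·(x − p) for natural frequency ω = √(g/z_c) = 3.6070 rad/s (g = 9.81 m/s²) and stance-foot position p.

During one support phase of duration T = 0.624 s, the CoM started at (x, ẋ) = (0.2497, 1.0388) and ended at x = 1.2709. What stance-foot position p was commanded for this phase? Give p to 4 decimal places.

p = 0.3368

ωT = 3.6070·0.624 = 2.250768; cosh(ωT) = 4.800172, sinh(ωT) = 4.694853
x(T) = p + (x₀−p)·cosh(ωT) + (ẋ₀/ω)·sinh(ωT) ⇒ p·(1 − cosh) = x(T) − x₀·cosh − (ẋ₀/ω)·sinh
numerator   = 1.2709 − (0.2497)·4.800172 − (1.0388/3.6070)·4.694853 = -1.279800
denominator = 1 − 4.800172 = -3.800172
p = -1.279800 / -3.800172 = 0.3368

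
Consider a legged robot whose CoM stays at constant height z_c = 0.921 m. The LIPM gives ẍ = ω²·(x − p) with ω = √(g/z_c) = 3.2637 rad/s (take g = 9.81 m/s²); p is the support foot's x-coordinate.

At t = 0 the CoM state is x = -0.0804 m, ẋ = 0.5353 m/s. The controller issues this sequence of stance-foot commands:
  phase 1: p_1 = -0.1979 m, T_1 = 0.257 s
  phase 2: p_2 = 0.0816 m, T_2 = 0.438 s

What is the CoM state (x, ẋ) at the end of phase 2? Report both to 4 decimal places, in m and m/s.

x = 0.8222, ẋ = 2.6511

phase 1: p=-0.1979, T=0.257, ωT=0.838771, cosh=1.372882, sinh=0.940640; start (x,ẋ)=(-0.080400, 0.535300) → end (x,ẋ)=(0.117694, 1.095625)
phase 2: p=0.0816, T=0.438, ωT=1.429501, cosh=2.208021, sinh=1.968592; start (x,ẋ)=(0.117694, 1.095625) → end (x,ẋ)=(0.822153, 2.651061)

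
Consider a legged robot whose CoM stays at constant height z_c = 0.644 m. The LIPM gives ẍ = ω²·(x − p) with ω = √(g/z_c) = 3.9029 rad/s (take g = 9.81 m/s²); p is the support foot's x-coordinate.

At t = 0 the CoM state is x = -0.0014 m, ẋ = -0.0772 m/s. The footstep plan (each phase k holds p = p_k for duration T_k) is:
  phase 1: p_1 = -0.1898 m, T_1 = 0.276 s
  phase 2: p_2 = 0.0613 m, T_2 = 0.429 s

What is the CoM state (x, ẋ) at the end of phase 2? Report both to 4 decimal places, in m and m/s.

phase 1: p=-0.1898, T=0.276, ωT=1.077200, cosh=1.638497, sinh=1.297950; start (x,ẋ)=(-0.001400, -0.077200) → end (x,ẋ)=(0.093219, 0.827899)
phase 2: p=0.0613, T=0.429, ωT=1.674344, cosh=2.761363, sinh=2.573932; start (x,ẋ)=(0.093219, 0.827899) → end (x,ẋ)=(0.695433, 2.606783)

x = 0.6954, ẋ = 2.6068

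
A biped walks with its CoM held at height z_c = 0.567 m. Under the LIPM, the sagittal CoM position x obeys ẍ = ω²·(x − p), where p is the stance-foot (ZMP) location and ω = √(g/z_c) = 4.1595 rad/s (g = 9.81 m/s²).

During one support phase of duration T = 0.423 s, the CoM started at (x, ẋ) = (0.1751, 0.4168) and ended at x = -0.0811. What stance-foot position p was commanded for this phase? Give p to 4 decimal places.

ωT = 4.1595·0.423 = 1.759469; cosh(ωT) = 2.990743, sinh(ωT) = 2.818606
x(T) = p + (x₀−p)·cosh(ωT) + (ẋ₀/ω)·sinh(ωT) ⇒ p·(1 − cosh) = x(T) − x₀·cosh − (ẋ₀/ω)·sinh
numerator   = -0.0811 − (0.1751)·2.990743 − (0.4168/4.1595)·2.818606 = -0.887216
denominator = 1 − 2.990743 = -1.990743
p = -0.887216 / -1.990743 = 0.4457

p = 0.4457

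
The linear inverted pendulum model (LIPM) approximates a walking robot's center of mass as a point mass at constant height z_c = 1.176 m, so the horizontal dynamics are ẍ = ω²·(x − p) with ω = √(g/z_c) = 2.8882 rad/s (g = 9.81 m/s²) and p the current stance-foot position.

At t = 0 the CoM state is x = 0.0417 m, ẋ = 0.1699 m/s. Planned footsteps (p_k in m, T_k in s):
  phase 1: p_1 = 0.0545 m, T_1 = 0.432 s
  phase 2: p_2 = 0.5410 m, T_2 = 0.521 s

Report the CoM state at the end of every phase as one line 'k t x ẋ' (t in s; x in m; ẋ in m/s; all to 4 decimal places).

phase 1: p=0.0545, T=0.432, ωT=1.247702, cosh=1.884748, sinh=1.597584; start (x,ẋ)=(0.041700, 0.169900) → end (x,ẋ)=(0.124354, 0.261158)
phase 2: p=0.5410, T=0.521, ωT=1.504752, cosh=2.362555, sinh=2.140483; start (x,ẋ)=(0.124354, 0.261158) → end (x,ẋ)=(-0.249802, -1.958765)

1 0.4320 0.1244 0.2612
2 0.9530 -0.2498 -1.9588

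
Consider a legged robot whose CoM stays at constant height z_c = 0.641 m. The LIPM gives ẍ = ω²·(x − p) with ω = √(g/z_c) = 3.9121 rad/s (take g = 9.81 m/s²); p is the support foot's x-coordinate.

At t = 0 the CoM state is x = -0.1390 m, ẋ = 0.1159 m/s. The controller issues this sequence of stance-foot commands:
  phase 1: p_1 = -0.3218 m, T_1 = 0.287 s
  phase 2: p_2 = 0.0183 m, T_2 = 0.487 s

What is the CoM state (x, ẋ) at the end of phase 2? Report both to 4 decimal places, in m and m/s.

x = 1.0477, ẋ = 4.1961

phase 1: p=-0.3218, T=0.287, ωT=1.122773, cosh=1.699370, sinh=1.373994; start (x,ẋ)=(-0.139000, 0.115900) → end (x,ẋ)=(0.029551, 1.179544)
phase 2: p=0.0183, T=0.487, ωT=1.905193, cosh=3.434748, sinh=3.285954; start (x,ẋ)=(0.029551, 1.179544) → end (x,ẋ)=(1.047697, 4.196065)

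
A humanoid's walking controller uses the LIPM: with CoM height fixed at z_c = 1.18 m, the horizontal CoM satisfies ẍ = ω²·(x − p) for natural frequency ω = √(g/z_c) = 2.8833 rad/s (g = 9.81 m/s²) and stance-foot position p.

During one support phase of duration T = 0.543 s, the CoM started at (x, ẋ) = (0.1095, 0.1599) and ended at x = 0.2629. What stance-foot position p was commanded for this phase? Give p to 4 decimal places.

p = 0.0918

ωT = 2.8833·0.543 = 1.565632; cosh(ωT) = 2.497327, sinh(ωT) = 2.288371
x(T) = p + (x₀−p)·cosh(ωT) + (ẋ₀/ω)·sinh(ωT) ⇒ p·(1 − cosh) = x(T) − x₀·cosh − (ẋ₀/ω)·sinh
numerator   = 0.2629 − (0.1095)·2.497327 − (0.1599/2.8833)·2.288371 = -0.137464
denominator = 1 − 2.497327 = -1.497327
p = -0.137464 / -1.497327 = 0.0918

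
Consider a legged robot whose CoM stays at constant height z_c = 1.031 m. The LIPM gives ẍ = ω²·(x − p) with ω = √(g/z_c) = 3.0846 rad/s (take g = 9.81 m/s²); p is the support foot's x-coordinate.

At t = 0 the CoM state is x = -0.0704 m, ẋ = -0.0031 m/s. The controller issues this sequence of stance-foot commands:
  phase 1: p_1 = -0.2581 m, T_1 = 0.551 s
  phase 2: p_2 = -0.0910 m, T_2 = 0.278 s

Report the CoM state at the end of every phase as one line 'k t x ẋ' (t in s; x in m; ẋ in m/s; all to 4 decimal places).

1 0.5510 0.2699 1.5224
2 0.8290 0.8880 3.1933

phase 1: p=-0.2581, T=0.551, ωT=1.699615, cosh=2.827296, sinh=2.644542; start (x,ẋ)=(-0.070400, -0.003100) → end (x,ẋ)=(0.269926, 1.522371)
phase 2: p=-0.0910, T=0.278, ωT=0.857519, cosh=1.390759, sinh=0.966546; start (x,ẋ)=(0.269926, 1.522371) → end (x,ẋ)=(0.887989, 3.193317)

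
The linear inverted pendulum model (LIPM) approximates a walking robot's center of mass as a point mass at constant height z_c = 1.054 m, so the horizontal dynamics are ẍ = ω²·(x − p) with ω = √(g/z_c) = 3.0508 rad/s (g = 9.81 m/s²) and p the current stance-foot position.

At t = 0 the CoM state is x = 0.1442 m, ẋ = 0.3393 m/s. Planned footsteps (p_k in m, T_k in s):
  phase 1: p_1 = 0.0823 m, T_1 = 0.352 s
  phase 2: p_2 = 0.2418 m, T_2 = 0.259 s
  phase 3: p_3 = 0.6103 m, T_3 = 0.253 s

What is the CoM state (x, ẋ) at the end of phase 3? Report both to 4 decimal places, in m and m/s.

x = 0.9357, ẋ = 1.6251

phase 1: p=0.0823, T=0.352, ωT=1.073882, cosh=1.634199, sinh=1.292519; start (x,ẋ)=(0.144200, 0.339300) → end (x,ẋ)=(0.327207, 0.798569)
phase 2: p=0.2418, T=0.259, ωT=0.790157, cosh=1.328758, sinh=0.874985; start (x,ẋ)=(0.327207, 0.798569) → end (x,ẋ)=(0.584318, 1.289090)
phase 3: p=0.6103, T=0.253, ωT=0.771852, cosh=1.312963, sinh=0.850807; start (x,ẋ)=(0.584318, 1.289090) → end (x,ẋ)=(0.935688, 1.625088)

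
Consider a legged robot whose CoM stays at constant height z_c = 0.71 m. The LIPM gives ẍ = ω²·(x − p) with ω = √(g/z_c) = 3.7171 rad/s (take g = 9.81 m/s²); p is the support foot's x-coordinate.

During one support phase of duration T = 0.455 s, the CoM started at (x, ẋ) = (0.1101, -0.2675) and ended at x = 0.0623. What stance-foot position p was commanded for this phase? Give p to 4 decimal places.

ωT = 3.7171·0.455 = 1.691280; cosh(ωT) = 2.805354, sinh(ωT) = 2.621071
x(T) = p + (x₀−p)·cosh(ωT) + (ẋ₀/ω)·sinh(ωT) ⇒ p·(1 − cosh) = x(T) − x₀·cosh − (ẋ₀/ω)·sinh
numerator   = 0.0623 − (0.1101)·2.805354 − (-0.2675/3.7171)·2.621071 = -0.057945
denominator = 1 − 2.805354 = -1.805354
p = -0.057945 / -1.805354 = 0.0321

p = 0.0321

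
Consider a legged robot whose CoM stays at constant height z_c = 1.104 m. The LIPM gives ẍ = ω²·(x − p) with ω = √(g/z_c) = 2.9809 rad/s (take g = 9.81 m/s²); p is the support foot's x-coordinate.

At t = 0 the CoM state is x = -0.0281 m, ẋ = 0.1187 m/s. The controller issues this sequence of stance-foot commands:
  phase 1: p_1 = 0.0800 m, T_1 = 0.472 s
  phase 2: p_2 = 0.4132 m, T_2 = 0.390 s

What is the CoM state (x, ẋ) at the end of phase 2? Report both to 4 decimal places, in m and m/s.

phase 1: p=0.0800, T=0.472, ωT=1.406985, cosh=2.164252, sinh=1.919372; start (x,ẋ)=(-0.028100, 0.118700) → end (x,ẋ)=(-0.077526, -0.361593)
phase 2: p=0.4132, T=0.390, ωT=1.162551, cosh=1.755384, sinh=1.442697; start (x,ẋ)=(-0.077526, -0.361593) → end (x,ẋ)=(-0.623216, -2.745118)

x = -0.6232, ẋ = -2.7451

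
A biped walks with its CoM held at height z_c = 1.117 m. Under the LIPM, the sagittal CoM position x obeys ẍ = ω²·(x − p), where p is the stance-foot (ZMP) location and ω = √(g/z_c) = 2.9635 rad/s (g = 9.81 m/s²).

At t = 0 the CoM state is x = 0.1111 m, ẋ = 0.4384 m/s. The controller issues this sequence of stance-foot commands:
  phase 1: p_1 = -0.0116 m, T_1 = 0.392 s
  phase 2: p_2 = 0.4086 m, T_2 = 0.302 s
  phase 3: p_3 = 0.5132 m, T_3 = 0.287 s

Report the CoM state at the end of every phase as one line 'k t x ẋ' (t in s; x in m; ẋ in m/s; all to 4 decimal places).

1 0.3920 0.4168 1.2931
2 0.6940 0.8651 1.8713
3 0.9810 1.6045 3.5879

phase 1: p=-0.0116, T=0.392, ωT=1.161692, cosh=1.754146, sinh=1.441190; start (x,ẋ)=(0.111100, 0.438400) → end (x,ẋ)=(0.416833, 1.293065)
phase 2: p=0.4086, T=0.302, ωT=0.894977, cosh=1.427948, sinh=1.019331; start (x,ẋ)=(0.416833, 1.293065) → end (x,ẋ)=(0.865122, 1.871301)
phase 3: p=0.5132, T=0.287, ωT=0.850524, cosh=1.384033, sinh=0.956842; start (x,ẋ)=(0.865122, 1.871301) → end (x,ẋ)=(1.604469, 3.587852)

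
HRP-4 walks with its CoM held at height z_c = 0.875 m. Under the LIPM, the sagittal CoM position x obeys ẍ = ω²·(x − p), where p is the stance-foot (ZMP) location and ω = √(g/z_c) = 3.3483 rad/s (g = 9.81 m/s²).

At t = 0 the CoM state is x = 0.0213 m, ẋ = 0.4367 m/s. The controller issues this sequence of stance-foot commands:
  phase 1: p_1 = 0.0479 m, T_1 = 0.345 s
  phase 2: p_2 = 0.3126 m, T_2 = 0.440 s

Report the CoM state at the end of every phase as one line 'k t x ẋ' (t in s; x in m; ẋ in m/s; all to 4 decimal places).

phase 1: p=0.0479, T=0.345, ωT=1.155164, cosh=1.744774, sinh=1.429768; start (x,ẋ)=(0.021300, 0.436700) → end (x,ẋ)=(0.187966, 0.634601)
phase 2: p=0.3126, T=0.440, ωT=1.473252, cosh=2.296290, sinh=2.067111; start (x,ẋ)=(0.187966, 0.634601) → end (x,ẋ)=(0.418182, 0.594595)

1 0.3450 0.1880 0.6346
2 0.7850 0.4182 0.5946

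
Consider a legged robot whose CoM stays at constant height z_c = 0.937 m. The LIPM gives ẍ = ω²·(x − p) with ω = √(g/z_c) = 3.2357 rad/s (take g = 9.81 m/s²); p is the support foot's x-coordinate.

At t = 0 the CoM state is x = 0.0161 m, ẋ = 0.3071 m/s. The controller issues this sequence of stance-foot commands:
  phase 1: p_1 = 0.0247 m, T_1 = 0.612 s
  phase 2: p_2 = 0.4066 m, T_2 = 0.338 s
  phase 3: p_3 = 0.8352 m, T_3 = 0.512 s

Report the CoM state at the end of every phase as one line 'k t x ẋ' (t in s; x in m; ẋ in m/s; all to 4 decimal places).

phase 1: p=0.0247, T=0.612, ωT=1.980248, cosh=3.691289, sinh=3.553254; start (x,ẋ)=(0.016100, 0.307100) → end (x,ẋ)=(0.330194, 1.034718)
phase 2: p=0.4066, T=0.338, ωT=1.093667, cosh=1.660093, sinh=1.325107; start (x,ẋ)=(0.330194, 1.034718) → end (x,ẋ)=(0.703504, 1.390126)
phase 3: p=0.8352, T=0.512, ωT=1.656678, cosh=2.716321, sinh=2.525549; start (x,ẋ)=(0.703504, 1.390126) → end (x,ẋ)=(1.562501, 2.699819)

1 0.6120 0.3302 1.0347
2 0.9500 0.7035 1.3901
3 1.4620 1.5625 2.6998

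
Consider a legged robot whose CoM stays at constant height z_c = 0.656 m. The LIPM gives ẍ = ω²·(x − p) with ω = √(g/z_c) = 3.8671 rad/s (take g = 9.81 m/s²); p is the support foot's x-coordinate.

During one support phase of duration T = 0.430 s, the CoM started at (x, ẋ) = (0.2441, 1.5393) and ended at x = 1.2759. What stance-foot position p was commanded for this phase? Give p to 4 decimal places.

ωT = 3.8671·0.430 = 1.662853; cosh(ωT) = 2.731967, sinh(ωT) = 2.542370
x(T) = p + (x₀−p)·cosh(ωT) + (ẋ₀/ω)·sinh(ωT) ⇒ p·(1 − cosh) = x(T) − x₀·cosh − (ẋ₀/ω)·sinh
numerator   = 1.2759 − (0.2441)·2.731967 − (1.5393/3.8671)·2.542370 = -0.402964
denominator = 1 − 2.731967 = -1.731967
p = -0.402964 / -1.731967 = 0.2327

p = 0.2327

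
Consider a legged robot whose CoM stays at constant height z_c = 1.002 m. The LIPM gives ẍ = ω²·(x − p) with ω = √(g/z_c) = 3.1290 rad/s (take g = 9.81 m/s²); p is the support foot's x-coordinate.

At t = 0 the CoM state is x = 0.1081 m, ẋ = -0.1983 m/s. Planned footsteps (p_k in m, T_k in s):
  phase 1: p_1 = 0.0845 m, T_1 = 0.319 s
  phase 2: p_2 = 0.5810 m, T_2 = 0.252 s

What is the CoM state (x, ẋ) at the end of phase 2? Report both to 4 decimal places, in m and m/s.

phase 1: p=0.0845, T=0.319, ωT=0.998151, cosh=1.540910, sinh=1.172350; start (x,ẋ)=(0.108100, -0.198300) → end (x,ẋ)=(0.046568, -0.218991)
phase 2: p=0.5810, T=0.252, ωT=0.788508, cosh=1.327317, sinh=0.872794; start (x,ẋ)=(0.046568, -0.218991) → end (x,ẋ)=(-0.189445, -1.750191)

x = -0.1894, ẋ = -1.7502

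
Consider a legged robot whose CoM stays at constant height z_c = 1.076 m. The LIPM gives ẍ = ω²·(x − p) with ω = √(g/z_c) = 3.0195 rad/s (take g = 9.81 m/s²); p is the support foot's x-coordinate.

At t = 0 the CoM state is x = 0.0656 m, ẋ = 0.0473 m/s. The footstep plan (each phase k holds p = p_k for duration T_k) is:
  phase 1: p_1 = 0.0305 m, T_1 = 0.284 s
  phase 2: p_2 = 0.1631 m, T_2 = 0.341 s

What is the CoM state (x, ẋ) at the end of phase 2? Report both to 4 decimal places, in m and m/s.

phase 1: p=0.0305, T=0.284, ωT=0.857538, cosh=1.390777, sinh=0.966572; start (x,ẋ)=(0.065600, 0.047300) → end (x,ẋ)=(0.094457, 0.168225)
phase 2: p=0.1631, T=0.341, ωT=1.029650, cosh=1.578608, sinh=1.221476; start (x,ẋ)=(0.094457, 0.168225) → end (x,ẋ)=(0.122792, 0.012391)

x = 0.1228, ẋ = 0.0124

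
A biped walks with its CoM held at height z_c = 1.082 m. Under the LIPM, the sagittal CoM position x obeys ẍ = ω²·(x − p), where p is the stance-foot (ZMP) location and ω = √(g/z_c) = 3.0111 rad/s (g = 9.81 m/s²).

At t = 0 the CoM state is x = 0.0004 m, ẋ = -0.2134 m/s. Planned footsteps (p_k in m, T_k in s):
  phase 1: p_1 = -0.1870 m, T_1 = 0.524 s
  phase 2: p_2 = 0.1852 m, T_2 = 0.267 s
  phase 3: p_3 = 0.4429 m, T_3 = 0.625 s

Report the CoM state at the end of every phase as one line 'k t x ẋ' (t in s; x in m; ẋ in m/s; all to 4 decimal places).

1 0.5240 0.1219 0.7696
2 0.7910 0.3287 0.8618
3 1.4160 0.9771 1.7921

phase 1: p=-0.1870, T=0.524, ωT=1.577816, cosh=2.525396, sinh=2.318970; start (x,ẋ)=(0.000400, -0.213400) → end (x,ẋ)=(0.121911, 0.769629)
phase 2: p=0.1852, T=0.267, ωT=0.803964, cosh=1.340966, sinh=0.893414; start (x,ẋ)=(0.121911, 0.769629) → end (x,ẋ)=(0.328686, 0.861790)
phase 3: p=0.4429, T=0.625, ωT=1.881937, cosh=3.359255, sinh=3.206960; start (x,ẋ)=(0.328686, 0.861790) → end (x,ẋ)=(0.977072, 1.792068)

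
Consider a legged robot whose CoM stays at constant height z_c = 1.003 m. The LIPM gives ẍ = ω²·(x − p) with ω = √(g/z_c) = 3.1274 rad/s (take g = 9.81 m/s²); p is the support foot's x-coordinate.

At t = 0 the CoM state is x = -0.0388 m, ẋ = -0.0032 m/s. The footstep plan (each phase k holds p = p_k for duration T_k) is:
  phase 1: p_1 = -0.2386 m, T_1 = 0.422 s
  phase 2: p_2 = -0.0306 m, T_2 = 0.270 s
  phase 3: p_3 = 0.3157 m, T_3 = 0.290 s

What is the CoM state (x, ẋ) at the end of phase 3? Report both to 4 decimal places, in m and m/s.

phase 1: p=-0.2386, T=0.422, ωT=1.319763, cosh=2.004866, sinh=1.737667; start (x,ẋ)=(-0.038800, -0.003200) → end (x,ẋ)=(0.160194, 1.079374)
phase 2: p=-0.0306, T=0.270, ωT=0.844398, cosh=1.378196, sinh=0.948380; start (x,ẋ)=(0.160194, 1.079374) → end (x,ẋ)=(0.559671, 2.053478)
phase 3: p=0.3157, T=0.290, ωT=0.906946, cosh=1.440251, sinh=1.036496; start (x,ẋ)=(0.559671, 2.053478) → end (x,ẋ)=(1.347651, 3.748365)

x = 1.3477, ẋ = 3.7484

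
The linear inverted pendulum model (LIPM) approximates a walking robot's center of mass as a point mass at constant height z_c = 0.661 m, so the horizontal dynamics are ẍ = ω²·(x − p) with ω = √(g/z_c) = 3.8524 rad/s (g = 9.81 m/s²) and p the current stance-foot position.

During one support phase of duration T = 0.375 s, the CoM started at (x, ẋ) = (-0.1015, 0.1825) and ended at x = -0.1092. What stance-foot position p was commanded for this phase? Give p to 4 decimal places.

p = -0.0187

ωT = 3.8524·0.375 = 1.444650; cosh(ωT) = 2.238098, sinh(ωT) = 2.002270
x(T) = p + (x₀−p)·cosh(ωT) + (ẋ₀/ω)·sinh(ωT) ⇒ p·(1 − cosh) = x(T) − x₀·cosh − (ẋ₀/ω)·sinh
numerator   = -0.1092 − (-0.1015)·2.238098 − (0.1825/3.8524)·2.002270 = 0.023113
denominator = 1 − 2.238098 = -1.238098
p = 0.023113 / -1.238098 = -0.0187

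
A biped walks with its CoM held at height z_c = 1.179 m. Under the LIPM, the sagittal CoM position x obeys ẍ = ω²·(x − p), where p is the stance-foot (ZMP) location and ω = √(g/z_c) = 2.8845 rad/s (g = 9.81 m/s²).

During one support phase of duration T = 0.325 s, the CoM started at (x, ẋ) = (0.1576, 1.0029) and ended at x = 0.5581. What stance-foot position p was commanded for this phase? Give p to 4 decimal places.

p = 0.1054

ωT = 2.8845·0.325 = 0.937463; cosh(ωT) = 1.472557, sinh(ωT) = 1.080937
x(T) = p + (x₀−p)·cosh(ωT) + (ẋ₀/ω)·sinh(ωT) ⇒ p·(1 − cosh) = x(T) − x₀·cosh − (ẋ₀/ω)·sinh
numerator   = 0.5581 − (0.1576)·1.472557 − (1.0029/2.8845)·1.080937 = -0.049801
denominator = 1 − 1.472557 = -0.472557
p = -0.049801 / -0.472557 = 0.1054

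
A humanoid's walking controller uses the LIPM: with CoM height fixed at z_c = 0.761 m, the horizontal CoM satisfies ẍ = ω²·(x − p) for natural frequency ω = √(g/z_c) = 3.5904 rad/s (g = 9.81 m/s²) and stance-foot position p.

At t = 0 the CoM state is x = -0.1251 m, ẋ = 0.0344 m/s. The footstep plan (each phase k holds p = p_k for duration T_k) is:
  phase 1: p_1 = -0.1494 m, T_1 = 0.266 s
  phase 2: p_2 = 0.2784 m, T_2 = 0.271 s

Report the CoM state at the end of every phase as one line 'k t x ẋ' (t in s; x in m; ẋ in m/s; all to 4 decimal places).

phase 1: p=-0.1494, T=0.266, ωT=0.955046, cosh=1.491793, sinh=1.106998; start (x,ẋ)=(-0.125100, 0.034400) → end (x,ẋ)=(-0.102543, 0.147900)
phase 2: p=0.2784, T=0.271, ωT=0.972998, cosh=1.511907, sinh=1.133959; start (x,ẋ)=(-0.102543, 0.147900) → end (x,ẋ)=(-0.250839, -1.327349)

1 0.2660 -0.1025 0.1479
2 0.5370 -0.2508 -1.3273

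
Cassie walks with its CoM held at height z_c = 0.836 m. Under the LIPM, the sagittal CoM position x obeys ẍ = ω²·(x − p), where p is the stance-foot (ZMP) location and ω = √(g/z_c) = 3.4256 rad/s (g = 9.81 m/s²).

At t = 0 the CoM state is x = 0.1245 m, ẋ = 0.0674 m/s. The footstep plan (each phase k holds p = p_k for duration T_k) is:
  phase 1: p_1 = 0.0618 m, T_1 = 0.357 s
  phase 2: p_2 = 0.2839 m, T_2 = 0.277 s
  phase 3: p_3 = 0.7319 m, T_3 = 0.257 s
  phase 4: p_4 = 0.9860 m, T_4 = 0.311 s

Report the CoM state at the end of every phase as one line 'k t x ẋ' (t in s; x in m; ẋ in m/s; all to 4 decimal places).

1 0.3570 0.2081 0.4576
2 0.6340 0.3179 0.3943
3 0.8910 0.2618 -0.8588
4 1.2020 -0.5101 -4.5661

phase 1: p=0.0618, T=0.357, ωT=1.222939, cosh=1.845761, sinh=1.551397; start (x,ẋ)=(0.124500, 0.067400) → end (x,ẋ)=(0.208054, 0.457621)
phase 2: p=0.2839, T=0.277, ωT=0.948891, cosh=1.485007, sinh=1.097837; start (x,ẋ)=(0.208054, 0.457621) → end (x,ẋ)=(0.317926, 0.394331)
phase 3: p=0.7319, T=0.257, ωT=0.880379, cosh=1.413220, sinh=0.998594; start (x,ẋ)=(0.317926, 0.394331) → end (x,ẋ)=(0.261815, -0.858839)
phase 4: p=0.9860, T=0.311, ωT=1.065362, cosh=1.623246, sinh=1.278642; start (x,ẋ)=(0.261815, -0.858839) → end (x,ẋ)=(-0.510101, -4.566122)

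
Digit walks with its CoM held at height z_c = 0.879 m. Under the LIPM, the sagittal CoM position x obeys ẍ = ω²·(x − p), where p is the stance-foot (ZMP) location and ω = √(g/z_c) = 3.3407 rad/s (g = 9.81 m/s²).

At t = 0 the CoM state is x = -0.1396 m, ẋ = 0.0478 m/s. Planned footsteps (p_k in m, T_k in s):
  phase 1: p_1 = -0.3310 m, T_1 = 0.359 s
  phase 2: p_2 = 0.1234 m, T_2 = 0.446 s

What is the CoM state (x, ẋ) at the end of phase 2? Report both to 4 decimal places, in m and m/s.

phase 1: p=-0.3310, T=0.359, ωT=1.199311, cosh=1.809616, sinh=1.508215; start (x,ẋ)=(-0.139600, 0.047800) → end (x,ẋ)=(0.036941, 1.050867)
phase 2: p=0.1234, T=0.446, ωT=1.489952, cosh=2.331133, sinh=2.105750; start (x,ẋ)=(0.036941, 1.050867) → end (x,ẋ)=(0.584247, 1.841498)

x = 0.5842, ẋ = 1.8415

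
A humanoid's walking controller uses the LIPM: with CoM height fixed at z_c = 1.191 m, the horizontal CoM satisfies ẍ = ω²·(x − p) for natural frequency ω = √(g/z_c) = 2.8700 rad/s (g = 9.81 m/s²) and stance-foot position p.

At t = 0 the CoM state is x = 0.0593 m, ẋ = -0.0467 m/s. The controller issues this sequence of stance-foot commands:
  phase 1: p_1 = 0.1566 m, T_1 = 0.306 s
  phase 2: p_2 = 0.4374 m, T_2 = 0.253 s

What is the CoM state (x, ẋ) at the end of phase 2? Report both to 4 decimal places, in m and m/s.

x = -0.2114, ẋ = -1.4253

phase 1: p=0.1566, T=0.306, ωT=0.878220, cosh=1.411067, sinh=0.995545; start (x,ẋ)=(0.059300, -0.046700) → end (x,ẋ)=(0.003104, -0.343904)
phase 2: p=0.4374, T=0.253, ωT=0.726110, cosh=1.275406, sinh=0.791618; start (x,ẋ)=(0.003104, -0.343904) → end (x,ẋ)=(-0.211361, -1.425314)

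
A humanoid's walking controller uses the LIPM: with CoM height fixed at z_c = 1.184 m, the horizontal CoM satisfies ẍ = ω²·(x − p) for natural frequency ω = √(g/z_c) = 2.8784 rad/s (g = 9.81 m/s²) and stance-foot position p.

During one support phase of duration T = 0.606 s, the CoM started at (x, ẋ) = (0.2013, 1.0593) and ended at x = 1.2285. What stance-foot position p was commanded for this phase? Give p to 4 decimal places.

p = 0.1980

ωT = 2.8784·0.606 = 1.744310; cosh(ωT) = 2.948360, sinh(ωT) = 2.773594
x(T) = p + (x₀−p)·cosh(ωT) + (ẋ₀/ω)·sinh(ωT) ⇒ p·(1 − cosh) = x(T) − x₀·cosh − (ẋ₀/ω)·sinh
numerator   = 1.2285 − (0.2013)·2.948360 − (1.0593/2.8784)·2.773594 = -0.385735
denominator = 1 − 2.948360 = -1.948360
p = -0.385735 / -1.948360 = 0.1980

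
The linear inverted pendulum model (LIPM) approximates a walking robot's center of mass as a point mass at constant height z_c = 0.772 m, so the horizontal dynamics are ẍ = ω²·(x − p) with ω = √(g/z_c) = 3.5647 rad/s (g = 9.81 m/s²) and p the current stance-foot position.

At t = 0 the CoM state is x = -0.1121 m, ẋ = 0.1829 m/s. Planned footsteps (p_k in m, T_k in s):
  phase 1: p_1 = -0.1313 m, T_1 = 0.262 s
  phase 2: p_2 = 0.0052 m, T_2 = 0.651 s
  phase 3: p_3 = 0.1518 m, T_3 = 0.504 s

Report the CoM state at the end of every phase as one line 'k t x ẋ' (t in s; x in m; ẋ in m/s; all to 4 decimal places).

phase 1: p=-0.1313, T=0.262, ωT=0.933951, cosh=1.468771, sinh=1.075773; start (x,ẋ)=(-0.112100, 0.182900) → end (x,ẋ)=(-0.047903, 0.342266)
phase 2: p=0.0052, T=0.651, ωT=2.320620, cosh=5.140097, sinh=5.041885; start (x,ẋ)=(-0.047903, 0.342266) → end (x,ẋ)=(0.216344, 0.804871)
phase 3: p=0.1518, T=0.504, ωT=1.796609, cosh=3.097514, sinh=2.931653; start (x,ẋ)=(0.216344, 0.804871) → end (x,ẋ)=(1.013662, 3.167613)

1 0.2620 -0.0479 0.3423
2 0.9130 0.2163 0.8049
3 1.4170 1.0137 3.1676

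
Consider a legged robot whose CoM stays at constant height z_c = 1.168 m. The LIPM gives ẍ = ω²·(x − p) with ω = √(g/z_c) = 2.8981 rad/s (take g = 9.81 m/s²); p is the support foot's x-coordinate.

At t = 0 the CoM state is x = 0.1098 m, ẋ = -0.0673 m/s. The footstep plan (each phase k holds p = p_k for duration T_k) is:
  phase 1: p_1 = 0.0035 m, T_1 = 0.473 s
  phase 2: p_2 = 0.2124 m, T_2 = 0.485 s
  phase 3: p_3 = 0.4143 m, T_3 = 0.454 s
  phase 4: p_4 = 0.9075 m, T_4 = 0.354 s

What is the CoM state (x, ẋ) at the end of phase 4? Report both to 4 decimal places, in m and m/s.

phase 1: p=0.0035, T=0.473, ωT=1.370801, cosh=2.096204, sinh=1.842301; start (x,ẋ)=(0.109800, -0.067300) → end (x,ẋ)=(0.183544, 0.426479)
phase 2: p=0.2124, T=0.485, ωT=1.405578, cosh=2.161555, sinh=1.916330; start (x,ẋ)=(0.183544, 0.426479) → end (x,ẋ)=(0.432031, 0.761603)
phase 3: p=0.4143, T=0.454, ωT=1.315737, cosh=1.997888, sinh=1.729611; start (x,ẋ)=(0.432031, 0.761603) → end (x,ẋ)=(0.904256, 1.610475)
phase 4: p=0.9075, T=0.354, ωT=1.025927, cosh=1.574073, sinh=1.215609; start (x,ẋ)=(0.904256, 1.610475) → end (x,ẋ)=(1.577907, 2.523575)

x = 1.5779, ẋ = 2.5236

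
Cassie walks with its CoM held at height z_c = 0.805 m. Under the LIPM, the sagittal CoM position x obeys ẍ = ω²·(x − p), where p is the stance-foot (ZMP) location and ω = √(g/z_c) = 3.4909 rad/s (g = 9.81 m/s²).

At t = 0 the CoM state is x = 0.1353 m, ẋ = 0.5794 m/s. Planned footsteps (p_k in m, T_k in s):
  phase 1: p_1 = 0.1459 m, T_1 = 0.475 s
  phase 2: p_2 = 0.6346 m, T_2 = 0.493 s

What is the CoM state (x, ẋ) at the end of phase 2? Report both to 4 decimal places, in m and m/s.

x = 1.5018, ẋ = 3.3535

phase 1: p=0.1459, T=0.475, ωT=1.658177, cosh=2.720110, sinh=2.529624; start (x,ẋ)=(0.135300, 0.579400) → end (x,ẋ)=(0.536920, 1.482427)
phase 2: p=0.6346, T=0.493, ωT=1.721014, cosh=2.884539, sinh=2.705654; start (x,ẋ)=(0.536920, 1.482427) → end (x,ẋ)=(1.501806, 3.353510)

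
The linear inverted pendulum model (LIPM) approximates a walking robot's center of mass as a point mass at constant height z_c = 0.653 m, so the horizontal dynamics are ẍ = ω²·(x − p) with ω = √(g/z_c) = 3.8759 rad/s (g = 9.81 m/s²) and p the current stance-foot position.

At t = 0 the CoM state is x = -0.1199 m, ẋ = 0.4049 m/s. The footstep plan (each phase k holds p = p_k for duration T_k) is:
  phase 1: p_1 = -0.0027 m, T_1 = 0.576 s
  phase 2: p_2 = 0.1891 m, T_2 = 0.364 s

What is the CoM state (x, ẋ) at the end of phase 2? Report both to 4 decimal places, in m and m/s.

phase 1: p=-0.0027, T=0.576, ωT=2.232518, cosh=4.715287, sinh=4.608029; start (x,ẋ)=(-0.119900, 0.404900) → end (x,ẋ)=(-0.073949, -0.184003)
phase 2: p=0.1891, T=0.364, ωT=1.410828, cosh=2.171644, sinh=1.927703; start (x,ẋ)=(-0.073949, -0.184003) → end (x,ẋ)=(-0.473664, -2.364981)

x = -0.4737, ẋ = -2.3650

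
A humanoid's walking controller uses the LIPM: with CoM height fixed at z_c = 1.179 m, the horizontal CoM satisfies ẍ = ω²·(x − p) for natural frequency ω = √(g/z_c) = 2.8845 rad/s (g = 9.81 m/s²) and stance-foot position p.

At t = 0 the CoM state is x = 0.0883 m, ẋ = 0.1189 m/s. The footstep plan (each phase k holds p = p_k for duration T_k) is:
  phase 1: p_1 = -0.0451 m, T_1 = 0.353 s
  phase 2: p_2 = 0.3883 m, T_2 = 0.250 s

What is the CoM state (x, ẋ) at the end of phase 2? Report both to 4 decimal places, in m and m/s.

x = 0.3425, ẋ = 0.4289

phase 1: p=-0.0451, T=0.353, ωT=1.018228, cosh=1.564760, sinh=1.203526; start (x,ẋ)=(0.088300, 0.118900) → end (x,ẋ)=(0.213249, 0.649158)
phase 2: p=0.3883, T=0.250, ωT=0.721125, cosh=1.271475, sinh=0.785270; start (x,ẋ)=(0.213249, 0.649158) → end (x,ẋ)=(0.342452, 0.428877)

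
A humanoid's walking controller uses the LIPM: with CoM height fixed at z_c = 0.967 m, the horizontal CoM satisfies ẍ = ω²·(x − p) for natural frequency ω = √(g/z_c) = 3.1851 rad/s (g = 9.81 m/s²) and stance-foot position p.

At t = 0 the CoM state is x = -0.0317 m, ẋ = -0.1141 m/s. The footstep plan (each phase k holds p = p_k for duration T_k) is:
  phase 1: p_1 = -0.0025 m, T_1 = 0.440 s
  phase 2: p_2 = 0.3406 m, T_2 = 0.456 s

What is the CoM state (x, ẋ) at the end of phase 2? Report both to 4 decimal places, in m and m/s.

x = -0.9967, ẋ = -4.0048

phase 1: p=-0.0025, T=0.440, ωT=1.401444, cosh=2.153651, sinh=1.907409; start (x,ẋ)=(-0.031700, -0.114100) → end (x,ẋ)=(-0.133716, -0.423130)
phase 2: p=0.3406, T=0.456, ωT=1.452406, cosh=2.253694, sinh=2.019688; start (x,ẋ)=(-0.133716, -0.423130) → end (x,ẋ)=(-0.996672, -4.004835)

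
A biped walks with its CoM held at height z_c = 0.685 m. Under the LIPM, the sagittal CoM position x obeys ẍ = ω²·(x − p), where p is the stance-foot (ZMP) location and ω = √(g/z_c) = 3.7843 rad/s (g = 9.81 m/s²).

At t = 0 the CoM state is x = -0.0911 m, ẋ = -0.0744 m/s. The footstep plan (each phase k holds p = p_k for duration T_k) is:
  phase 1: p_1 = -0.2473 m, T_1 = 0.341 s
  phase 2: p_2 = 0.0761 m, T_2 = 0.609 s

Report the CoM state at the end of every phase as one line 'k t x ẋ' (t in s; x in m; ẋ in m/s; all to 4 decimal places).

1 0.3410 0.0250 0.8474
2 0.9500 0.9284 3.3291

phase 1: p=-0.2473, T=0.341, ωT=1.290446, cosh=1.954778, sinh=1.679630; start (x,ẋ)=(-0.091100, -0.074400) → end (x,ẋ)=(0.025015, 0.847407)
phase 2: p=0.0761, T=0.609, ωT=2.304639, cosh=5.060176, sinh=4.960381; start (x,ẋ)=(0.025015, 0.847407) → end (x,ẋ)=(0.928361, 3.329073)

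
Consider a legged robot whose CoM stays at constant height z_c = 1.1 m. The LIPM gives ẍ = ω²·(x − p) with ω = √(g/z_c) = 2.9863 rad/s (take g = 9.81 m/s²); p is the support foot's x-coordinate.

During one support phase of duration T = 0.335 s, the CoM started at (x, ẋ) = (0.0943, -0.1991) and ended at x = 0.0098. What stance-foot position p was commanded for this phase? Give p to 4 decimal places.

p = 0.1055

ωT = 2.9863·0.335 = 1.000411; cosh(ωT) = 1.543563, sinh(ωT) = 1.175835
x(T) = p + (x₀−p)·cosh(ωT) + (ẋ₀/ω)·sinh(ωT) ⇒ p·(1 − cosh) = x(T) − x₀·cosh − (ẋ₀/ω)·sinh
numerator   = 0.0098 − (0.0943)·1.543563 − (-0.1991/2.9863)·1.175835 = -0.057364
denominator = 1 − 1.543563 = -0.543563
p = -0.057364 / -0.543563 = 0.1055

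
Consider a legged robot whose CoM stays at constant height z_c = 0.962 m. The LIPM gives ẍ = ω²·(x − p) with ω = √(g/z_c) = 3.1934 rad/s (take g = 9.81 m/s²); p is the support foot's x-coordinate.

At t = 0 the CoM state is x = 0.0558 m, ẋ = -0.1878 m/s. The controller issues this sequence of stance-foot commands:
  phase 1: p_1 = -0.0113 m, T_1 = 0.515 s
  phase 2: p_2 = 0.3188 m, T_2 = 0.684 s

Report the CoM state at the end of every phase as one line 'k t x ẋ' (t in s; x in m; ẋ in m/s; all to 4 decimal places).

phase 1: p=-0.0113, T=0.515, ωT=1.644601, cosh=2.686016, sinh=2.492927; start (x,ẋ)=(0.055800, -0.187800) → end (x,ẋ)=(0.022326, 0.029743)
phase 2: p=0.3188, T=0.684, ωT=2.184286, cosh=4.498429, sinh=4.385871; start (x,ẋ)=(0.022326, 0.029743) → end (x,ẋ)=(-0.974019, -4.018573)

1 0.5150 0.0223 0.0297
2 1.1990 -0.9740 -4.0186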